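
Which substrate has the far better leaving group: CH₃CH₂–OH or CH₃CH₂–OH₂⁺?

From CH₃CH₂–OH the departing group would be OH⁻ (pKₐ(H₂O) ≈ 15.7). Strong base; essentially never leaves without prior activation.
From CH₃CH₂–OH₂⁺ the leaving group is H₂O (pKₐ(H₃O⁺) ≈ -1.7). Neutral; leaves from a protonated alcohol (R–OH₂⁺).
(In practice CH₃CH₂–OH₂⁺ is made from CH₃CH₂–OH by protonation with strong acid, converting the leaving group from hydroxide to neutral water.)

CH₃CH₂–OH₂⁺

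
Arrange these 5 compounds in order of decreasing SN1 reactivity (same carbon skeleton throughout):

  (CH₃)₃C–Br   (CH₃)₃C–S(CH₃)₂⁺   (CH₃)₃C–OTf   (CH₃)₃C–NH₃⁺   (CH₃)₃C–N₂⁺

(CH₃)₃C–N₂⁺ > (CH₃)₃C–OTf > (CH₃)₃C–Br > (CH₃)₃C–S(CH₃)₂⁺ > (CH₃)₃C–NH₃⁺

Same R in every case — rank the leaving groups.
Rank by basicity of the departing species: weakest base leaves most easily.
(CH₃)₃C–N₂⁺ loses N₂: no meaningful conjugate acid; N₂ departs as an exceptionally stable neutral molecule
(CH₃)₃C–OTf loses OTf⁻: pKₐ(CF₃SO₃H (triflic acid)) ≈ -14
(CH₃)₃C–Br loses Br⁻: pKₐ(HBr) ≈ -9
(CH₃)₃C–S(CH₃)₂⁺ loses SR'₂: pKₐ(R'₂SH⁺) ≈ -7
(CH₃)₃C–NH₃⁺ loses NH₃: pKₐ(NH₄⁺) ≈ 9.2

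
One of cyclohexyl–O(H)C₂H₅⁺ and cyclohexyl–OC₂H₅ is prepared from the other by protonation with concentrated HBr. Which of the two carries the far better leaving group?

cyclohexyl–O(H)C₂H₅⁺

From cyclohexyl–OC₂H₅ the departing group would be CH₃CH₂O⁻ (pKₐ(CH₃CH₂OH) ≈ 16). Strong base; alkoxides do not leave unassisted.
From cyclohexyl–O(H)C₂H₅⁺ the leaving group is R'OH (pKₐ(R'OH₂⁺) ≈ -2.4). Neutral; leaves from a protonated ether (an oxonium ion, R–O(H)R'⁺).
Protonation with concentrated HBr works by allowing neutral ethanol, rather than ethoxide, to depart, making cyclohexyl–O(H)C₂H₅⁺ enormously more reactive.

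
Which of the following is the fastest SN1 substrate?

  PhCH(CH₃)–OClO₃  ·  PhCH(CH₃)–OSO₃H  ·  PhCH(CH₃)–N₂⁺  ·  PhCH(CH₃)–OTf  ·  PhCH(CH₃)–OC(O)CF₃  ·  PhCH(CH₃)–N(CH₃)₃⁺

Identical carbon frameworks mean the comparison reduces to leaving-group quality.
A good leaving group is a weak base: the lower the pKₐ of its conjugate acid, the more readily it departs.
PhCH(CH₃)–N₂⁺ loses N₂: no meaningful conjugate acid; N₂ departs as an exceptionally stable neutral molecule
PhCH(CH₃)–OTf loses OTf⁻: pKₐ(CF₃SO₃H (triflic acid)) ≈ -14
PhCH(CH₃)–OClO₃ loses ClO₄⁻: pKₐ(HClO₄) ≈ -10
PhCH(CH₃)–OSO₃H loses HSO₄⁻: pKₐ(H₂SO₄) ≈ -3
PhCH(CH₃)–OC(O)CF₃ loses CF₃COO⁻: pKₐ(CF₃COOH) ≈ 0.2
PhCH(CH₃)–N(CH₃)₃⁺ loses NR'₃: pKₐ(R'₃NH⁺) ≈ 10.7

PhCH(CH₃)–N₂⁺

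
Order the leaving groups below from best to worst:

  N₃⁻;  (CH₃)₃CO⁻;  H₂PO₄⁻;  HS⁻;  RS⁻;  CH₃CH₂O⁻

H₂PO₄⁻: pKₐ(H₃PO₄) ≈ 2.1
N₃⁻: pKₐ(HN₃) ≈ 4.7
HS⁻: pKₐ(H₂S) ≈ 7
RS⁻: pKₐ(RSH (a thiol)) ≈ 10.5
CH₃CH₂O⁻: pKₐ(CH₃CH₂OH) ≈ 16
(CH₃)₃CO⁻: pKₐ(t-BuOH) ≈ 18

H₂PO₄⁻ > N₃⁻ > HS⁻ > RS⁻ > CH₃CH₂O⁻ > (CH₃)₃CO⁻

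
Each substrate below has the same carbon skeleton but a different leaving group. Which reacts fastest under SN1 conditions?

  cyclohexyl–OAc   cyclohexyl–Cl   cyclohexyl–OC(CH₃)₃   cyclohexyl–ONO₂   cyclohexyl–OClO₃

cyclohexyl–OClO₃

Identical carbon frameworks mean the comparison reduces to leaving-group quality.
A good leaving group is a weak base: the lower the pKₐ of its conjugate acid, the more readily it departs.
cyclohexyl–OClO₃ loses ClO₄⁻: pKₐ(HClO₄) ≈ -10
cyclohexyl–Cl loses Cl⁻: pKₐ(HCl) ≈ -7
cyclohexyl–ONO₂ loses NO₃⁻: pKₐ(HNO₃) ≈ -1.3
cyclohexyl–OAc loses AcO⁻: pKₐ(CH₃COOH) ≈ 4.8
cyclohexyl–OC(CH₃)₃ loses (CH₃)₃CO⁻: pKₐ(t-BuOH) ≈ 18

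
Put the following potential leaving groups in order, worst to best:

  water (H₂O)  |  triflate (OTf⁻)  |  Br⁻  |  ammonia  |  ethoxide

ethoxide < ammonia < water (H₂O) < Br⁻ < triflate (OTf⁻)

A good leaving group is a weak base: the lower the pKₐ of its conjugate acid, the more readily it departs.
triflate (OTf⁻): pKₐ(CF₃SO₃H (triflic acid)) ≈ -14
Br⁻: pKₐ(HBr) ≈ -9
water (H₂O): pKₐ(H₃O⁺) ≈ -1.7
ammonia: pKₐ(NH₄⁺) ≈ 9.2
ethoxide: pKₐ(CH₃CH₂OH) ≈ 16
Reversing gives the worst-to-best order requested.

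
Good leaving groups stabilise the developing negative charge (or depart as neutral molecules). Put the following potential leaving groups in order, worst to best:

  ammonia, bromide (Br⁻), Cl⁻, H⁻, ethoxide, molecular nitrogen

Leaving-group ability tracks the stability of the departed species; conjugate-acid pKₐ is the usual yardstick (lower pKₐ → better LG).
molecular nitrogen: no meaningful conjugate acid; N₂ departs as an exceptionally stable neutral molecule
bromide (Br⁻): pKₐ(HBr) ≈ -9
Cl⁻: pKₐ(HCl) ≈ -7
ammonia: pKₐ(NH₄⁺) ≈ 9.2
ethoxide: pKₐ(CH₃CH₂OH) ≈ 16
H⁻: pKₐ(H₂) ≈ 36
Reversing gives the worst-to-best order requested.

H⁻ < ethoxide < ammonia < Cl⁻ < bromide (Br⁻) < molecular nitrogen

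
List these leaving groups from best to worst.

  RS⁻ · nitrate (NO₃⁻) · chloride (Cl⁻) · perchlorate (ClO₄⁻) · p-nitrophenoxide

The more stable X⁻ (or X) is on its own — i.e. the weaker a base it is — the better a leaving group it makes.
perchlorate (ClO₄⁻): pKₐ(HClO₄) ≈ -10
chloride (Cl⁻): pKₐ(HCl) ≈ -7
nitrate (NO₃⁻): pKₐ(HNO₃) ≈ -1.3
p-nitrophenoxide: pKₐ(p-nitrophenol) ≈ 7.2
RS⁻: pKₐ(RSH (a thiol)) ≈ 10.5

perchlorate (ClO₄⁻) > chloride (Cl⁻) > nitrate (NO₃⁻) > p-nitrophenoxide > RS⁻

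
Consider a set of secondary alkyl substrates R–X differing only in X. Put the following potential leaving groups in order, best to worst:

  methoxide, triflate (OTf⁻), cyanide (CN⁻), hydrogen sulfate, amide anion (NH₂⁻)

triflate (OTf⁻) > hydrogen sulfate > cyanide (CN⁻) > methoxide > amide anion (NH₂⁻)

triflate (OTf⁻): pKₐ(CF₃SO₃H (triflic acid)) ≈ -14 — charge spread over three oxygens and a CF₃ group; the premier leaving group in synthesis
hydrogen sulfate: pKₐ(H₂SO₄) ≈ -3 — conjugate base of a strong mineral acid
cyanide (CN⁻): pKₐ(HCN) ≈ 9.2 — sp carbon stabilises the charge somewhat, but still a poor LG
methoxide: pKₐ(CH₃OH) ≈ 15.5
amide anion (NH₂⁻): pKₐ(NH₃) ≈ 38 — extremely strong base; never a leaving group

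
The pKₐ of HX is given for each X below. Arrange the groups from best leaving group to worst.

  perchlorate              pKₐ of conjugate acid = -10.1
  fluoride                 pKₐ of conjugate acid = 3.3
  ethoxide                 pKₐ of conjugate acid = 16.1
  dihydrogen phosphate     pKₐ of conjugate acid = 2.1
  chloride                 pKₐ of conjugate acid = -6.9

perchlorate > chloride > dihydrogen phosphate > fluoride > ethoxide

Lower conjugate-acid pKₐ ⇒ weaker base ⇒ better leaving group.
Sorting by the given values: perchlorate (-10.1), chloride (-6.9), dihydrogen phosphate (2.1), fluoride (3.3), ethoxide (16.1).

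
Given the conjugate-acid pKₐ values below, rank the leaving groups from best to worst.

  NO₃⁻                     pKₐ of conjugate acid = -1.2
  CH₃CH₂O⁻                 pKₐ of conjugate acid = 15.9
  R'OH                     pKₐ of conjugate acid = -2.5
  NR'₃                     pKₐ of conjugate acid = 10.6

R'OH > NO₃⁻ > NR'₃ > CH₃CH₂O⁻

Lower conjugate-acid pKₐ ⇒ weaker base ⇒ better leaving group.
Sorting by the given values: R'OH (-2.5), NO₃⁻ (-1.2), NR'₃ (10.6), CH₃CH₂O⁻ (15.9).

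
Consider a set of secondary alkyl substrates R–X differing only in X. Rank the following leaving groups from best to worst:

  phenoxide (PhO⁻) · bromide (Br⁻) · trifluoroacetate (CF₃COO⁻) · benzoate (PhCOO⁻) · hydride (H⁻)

bromide (Br⁻) > trifluoroacetate (CF₃COO⁻) > benzoate (PhCOO⁻) > phenoxide (PhO⁻) > hydride (H⁻)

A good leaving group is a weak base: the lower the pKₐ of its conjugate acid, the more readily it departs.
bromide (Br⁻): pKₐ(HBr) ≈ -9
trifluoroacetate (CF₃COO⁻): pKₐ(CF₃COOH) ≈ 0.2
benzoate (PhCOO⁻): pKₐ(C₆H₅COOH) ≈ 4.2
phenoxide (PhO⁻): pKₐ(C₆H₅OH (phenol)) ≈ 10
hydride (H⁻): pKₐ(H₂) ≈ 36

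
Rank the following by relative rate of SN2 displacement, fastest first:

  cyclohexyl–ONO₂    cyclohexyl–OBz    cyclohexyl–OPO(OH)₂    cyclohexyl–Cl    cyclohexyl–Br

cyclohexyl–Br > cyclohexyl–Cl > cyclohexyl–ONO₂ > cyclohexyl–OPO(OH)₂ > cyclohexyl–OBz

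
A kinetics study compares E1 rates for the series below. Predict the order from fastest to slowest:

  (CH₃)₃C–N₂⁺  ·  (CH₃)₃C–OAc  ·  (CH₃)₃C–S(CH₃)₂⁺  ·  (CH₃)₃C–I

Same R in every case — rank the leaving groups.
Rank by basicity of the departing species: weakest base leaves most easily.
(CH₃)₃C–N₂⁺ loses N₂: no meaningful conjugate acid; N₂ departs as an exceptionally stable neutral molecule
(CH₃)₃C–I loses I⁻: pKₐ(HI) ≈ -10
(CH₃)₃C–S(CH₃)₂⁺ loses SR'₂: pKₐ(R'₂SH⁺) ≈ -7
(CH₃)₃C–OAc loses AcO⁻: pKₐ(CH₃COOH) ≈ 4.8

(CH₃)₃C–N₂⁺ > (CH₃)₃C–I > (CH₃)₃C–S(CH₃)₂⁺ > (CH₃)₃C–OAc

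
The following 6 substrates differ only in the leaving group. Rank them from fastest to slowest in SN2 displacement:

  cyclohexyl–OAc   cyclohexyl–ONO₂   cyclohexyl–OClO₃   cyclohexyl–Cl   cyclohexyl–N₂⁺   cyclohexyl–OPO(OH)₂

With the same alkyl group throughout, only the leaving group differentiates the rates.
Leaving-group ability tracks the stability of the departed species; conjugate-acid pKₐ is the usual yardstick (lower pKₐ → better LG).
cyclohexyl–N₂⁺ loses N₂: no meaningful conjugate acid; N₂ departs as an exceptionally stable neutral molecule
cyclohexyl–OClO₃ loses ClO₄⁻: pKₐ(HClO₄) ≈ -10
cyclohexyl–Cl loses Cl⁻: pKₐ(HCl) ≈ -7
cyclohexyl–ONO₂ loses NO₃⁻: pKₐ(HNO₃) ≈ -1.3
cyclohexyl–OPO(OH)₂ loses H₂PO₄⁻: pKₐ(H₃PO₄) ≈ 2.1
cyclohexyl–OAc loses AcO⁻: pKₐ(CH₃COOH) ≈ 4.8

cyclohexyl–N₂⁺ > cyclohexyl–OClO₃ > cyclohexyl–Cl > cyclohexyl–ONO₂ > cyclohexyl–OPO(OH)₂ > cyclohexyl–OAc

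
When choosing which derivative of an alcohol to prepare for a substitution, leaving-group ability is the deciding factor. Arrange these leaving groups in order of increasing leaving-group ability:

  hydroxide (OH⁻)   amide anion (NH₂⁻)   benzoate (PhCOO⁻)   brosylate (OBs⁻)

The more stable X⁻ (or X) is on its own — i.e. the weaker a base it is — the better a leaving group it makes.
brosylate (OBs⁻): pKₐ(p-BrC₆H₄SO₃H) ≈ -2.8
benzoate (PhCOO⁻): pKₐ(C₆H₅COOH) ≈ 4.2
hydroxide (OH⁻): pKₐ(H₂O) ≈ 15.7
amide anion (NH₂⁻): pKₐ(NH₃) ≈ 38
Reversing gives the worst-to-best order requested.

amide anion (NH₂⁻) < hydroxide (OH⁻) < benzoate (PhCOO⁻) < brosylate (OBs⁻)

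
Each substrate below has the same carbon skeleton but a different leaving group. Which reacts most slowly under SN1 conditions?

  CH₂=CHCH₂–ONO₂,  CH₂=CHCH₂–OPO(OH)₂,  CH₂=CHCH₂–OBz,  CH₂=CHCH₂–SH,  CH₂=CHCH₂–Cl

Same R in every case — rank the leaving groups.
A good leaving group is a weak base: the lower the pKₐ of its conjugate acid, the more readily it departs.
CH₂=CHCH₂–Cl loses Cl⁻: pKₐ(HCl) ≈ -7
CH₂=CHCH₂–ONO₂ loses NO₃⁻: pKₐ(HNO₃) ≈ -1.3
CH₂=CHCH₂–OPO(OH)₂ loses H₂PO₄⁻: pKₐ(H₃PO₄) ≈ 2.1
CH₂=CHCH₂–OBz loses PhCOO⁻: pKₐ(C₆H₅COOH) ≈ 4.2
CH₂=CHCH₂–SH loses HS⁻: pKₐ(H₂S) ≈ 7

CH₂=CHCH₂–SH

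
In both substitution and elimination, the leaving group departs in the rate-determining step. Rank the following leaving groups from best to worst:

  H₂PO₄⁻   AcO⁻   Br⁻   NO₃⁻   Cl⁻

Br⁻ > Cl⁻ > NO₃⁻ > H₂PO₄⁻ > AcO⁻

Leaving-group ability tracks the stability of the departed species; conjugate-acid pKₐ is the usual yardstick (lower pKₐ → better LG).
Br⁻: pKₐ(HBr) ≈ -9 — weak base; good leaving group
Cl⁻: pKₐ(HCl) ≈ -7 — moderately weak base
NO₃⁻: pKₐ(HNO₃) ≈ -1.3
H₂PO₄⁻: pKₐ(H₃PO₄) ≈ 2.1 — moderate base; biological leaving group after further activation
AcO⁻: pKₐ(CH₃COOH) ≈ 4.8 — resonance-stabilised but still a weak base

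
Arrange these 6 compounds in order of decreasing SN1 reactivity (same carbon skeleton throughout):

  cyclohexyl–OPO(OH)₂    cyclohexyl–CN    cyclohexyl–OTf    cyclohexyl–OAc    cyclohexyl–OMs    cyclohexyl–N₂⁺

With the same alkyl group throughout, only the leaving group differentiates the rates.
Rank by basicity of the departing species: weakest base leaves most easily.
cyclohexyl–N₂⁺ loses N₂: no meaningful conjugate acid; N₂ departs as an exceptionally stable neutral molecule
cyclohexyl–OTf loses OTf⁻: pKₐ(CF₃SO₃H (triflic acid)) ≈ -14
cyclohexyl–OMs loses OMs⁻: pKₐ(CH₃SO₃H (MsOH)) ≈ -1.9
cyclohexyl–OPO(OH)₂ loses H₂PO₄⁻: pKₐ(H₃PO₄) ≈ 2.1
cyclohexyl–OAc loses AcO⁻: pKₐ(CH₃COOH) ≈ 4.8
cyclohexyl–CN loses CN⁻: pKₐ(HCN) ≈ 9.2

cyclohexyl–N₂⁺ > cyclohexyl–OTf > cyclohexyl–OMs > cyclohexyl–OPO(OH)₂ > cyclohexyl–OAc > cyclohexyl–CN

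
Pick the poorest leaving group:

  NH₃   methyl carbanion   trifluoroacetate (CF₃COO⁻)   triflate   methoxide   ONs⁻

methyl carbanion

Rank by basicity of the departing species: weakest base leaves most easily.
triflate: pKₐ(CF₃SO₃H (triflic acid)) ≈ -14
ONs⁻: pKₐ(p-O₂NC₆H₄SO₃H) ≈ -3.5
trifluoroacetate (CF₃COO⁻): pKₐ(CF₃COOH) ≈ 0.2
NH₃: pKₐ(NH₄⁺) ≈ 9.2
methoxide: pKₐ(CH₃OH) ≈ 15.5
methyl carbanion: pKₐ(CH₄) ≈ 48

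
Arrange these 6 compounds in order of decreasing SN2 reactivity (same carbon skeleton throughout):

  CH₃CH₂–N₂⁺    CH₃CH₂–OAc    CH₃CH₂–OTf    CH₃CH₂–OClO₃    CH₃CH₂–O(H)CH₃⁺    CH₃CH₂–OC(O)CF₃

Same R in every case — rank the leaving groups.
A good leaving group is a weak base: the lower the pKₐ of its conjugate acid, the more readily it departs.
CH₃CH₂–N₂⁺ loses N₂: no meaningful conjugate acid; N₂ departs as an exceptionally stable neutral molecule
CH₃CH₂–OTf loses OTf⁻: pKₐ(CF₃SO₃H (triflic acid)) ≈ -14
CH₃CH₂–OClO₃ loses ClO₄⁻: pKₐ(HClO₄) ≈ -10
CH₃CH₂–O(H)CH₃⁺ loses R'OH: pKₐ(R'OH₂⁺) ≈ -2.4
CH₃CH₂–OC(O)CF₃ loses CF₃COO⁻: pKₐ(CF₃COOH) ≈ 0.2
CH₃CH₂–OAc loses AcO⁻: pKₐ(CH₃COOH) ≈ 4.8

CH₃CH₂–N₂⁺ > CH₃CH₂–OTf > CH₃CH₂–OClO₃ > CH₃CH₂–O(H)CH₃⁺ > CH₃CH₂–OC(O)CF₃ > CH₃CH₂–OAc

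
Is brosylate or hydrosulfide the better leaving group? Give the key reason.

brosylate

brosylate is the better leaving group.
pKₐ(p-BrC₆H₄SO₃H) ≈ -2.8 versus pKₐ(H₂S) ≈ 7: brosylate is the much weaker base.
Arenesulfonate with a p-bromo substituent.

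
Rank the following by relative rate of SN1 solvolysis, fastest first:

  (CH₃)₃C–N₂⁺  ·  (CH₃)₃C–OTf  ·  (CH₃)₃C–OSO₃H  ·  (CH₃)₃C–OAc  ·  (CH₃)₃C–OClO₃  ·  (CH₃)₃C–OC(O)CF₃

(CH₃)₃C–N₂⁺ > (CH₃)₃C–OTf > (CH₃)₃C–OClO₃ > (CH₃)₃C–OSO₃H > (CH₃)₃C–OC(O)CF₃ > (CH₃)₃C–OAc

Identical carbon frameworks mean the comparison reduces to leaving-group quality.
Rank by basicity of the departing species: weakest base leaves most easily.
(CH₃)₃C–N₂⁺ loses N₂: no meaningful conjugate acid; N₂ departs as an exceptionally stable neutral molecule
(CH₃)₃C–OTf loses OTf⁻: pKₐ(CF₃SO₃H (triflic acid)) ≈ -14
(CH₃)₃C–OClO₃ loses ClO₄⁻: pKₐ(HClO₄) ≈ -10
(CH₃)₃C–OSO₃H loses HSO₄⁻: pKₐ(H₂SO₄) ≈ -3
(CH₃)₃C–OC(O)CF₃ loses CF₃COO⁻: pKₐ(CF₃COOH) ≈ 0.2
(CH₃)₃C–OAc loses AcO⁻: pKₐ(CH₃COOH) ≈ 4.8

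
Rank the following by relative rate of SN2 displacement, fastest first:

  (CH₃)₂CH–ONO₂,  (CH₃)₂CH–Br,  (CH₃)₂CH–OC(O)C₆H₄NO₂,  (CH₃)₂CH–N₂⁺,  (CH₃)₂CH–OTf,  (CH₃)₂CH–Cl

(CH₃)₂CH–N₂⁺ > (CH₃)₂CH–OTf > (CH₃)₂CH–Br > (CH₃)₂CH–Cl > (CH₃)₂CH–ONO₂ > (CH₃)₂CH–OC(O)C₆H₄NO₂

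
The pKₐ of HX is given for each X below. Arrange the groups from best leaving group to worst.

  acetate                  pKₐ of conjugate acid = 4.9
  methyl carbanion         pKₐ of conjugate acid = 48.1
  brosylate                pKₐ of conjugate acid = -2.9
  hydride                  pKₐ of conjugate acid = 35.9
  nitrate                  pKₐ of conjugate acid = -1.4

Lower conjugate-acid pKₐ ⇒ weaker base ⇒ better leaving group.
Sorting by the given values: brosylate (-2.9), nitrate (-1.4), acetate (4.9), hydride (35.9), methyl carbanion (48.1).

brosylate > nitrate > acetate > hydride > methyl carbanion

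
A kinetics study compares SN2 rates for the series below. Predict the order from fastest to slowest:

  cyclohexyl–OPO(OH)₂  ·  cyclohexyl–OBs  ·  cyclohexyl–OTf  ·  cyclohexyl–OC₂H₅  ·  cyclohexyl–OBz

cyclohexyl–OTf > cyclohexyl–OBs > cyclohexyl–OPO(OH)₂ > cyclohexyl–OBz > cyclohexyl–OC₂H₅

Same R in every case — rank the leaving groups.
A good leaving group is a weak base: the lower the pKₐ of its conjugate acid, the more readily it departs.
cyclohexyl–OTf loses OTf⁻: pKₐ(CF₃SO₃H (triflic acid)) ≈ -14
cyclohexyl–OBs loses OBs⁻: pKₐ(p-BrC₆H₄SO₃H) ≈ -2.8
cyclohexyl–OPO(OH)₂ loses H₂PO₄⁻: pKₐ(H₃PO₄) ≈ 2.1
cyclohexyl–OBz loses PhCOO⁻: pKₐ(C₆H₅COOH) ≈ 4.2
cyclohexyl–OC₂H₅ loses CH₃CH₂O⁻: pKₐ(CH₃CH₂OH) ≈ 16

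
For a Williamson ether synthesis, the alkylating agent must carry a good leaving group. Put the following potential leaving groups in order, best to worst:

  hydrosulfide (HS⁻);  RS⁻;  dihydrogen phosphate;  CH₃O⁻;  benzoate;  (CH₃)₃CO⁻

Rank by basicity of the departing species: weakest base leaves most easily.
dihydrogen phosphate: pKₐ(H₃PO₄) ≈ 2.1 — moderate base; biological leaving group after further activation
benzoate: pKₐ(C₆H₅COOH) ≈ 4.2 — aryl carboxylate
hydrosulfide (HS⁻): pKₐ(H₂S) ≈ 7 — larger and more polarisable than the oxygen analogue
RS⁻: pKₐ(RSH (a thiol)) ≈ 10.5
CH₃O⁻: pKₐ(CH₃OH) ≈ 15.5
(CH₃)₃CO⁻: pKₐ(t-BuOH) ≈ 18 — bulky, strongly basic alkoxide

dihydrogen phosphate > benzoate > hydrosulfide (HS⁻) > RS⁻ > CH₃O⁻ > (CH₃)₃CO⁻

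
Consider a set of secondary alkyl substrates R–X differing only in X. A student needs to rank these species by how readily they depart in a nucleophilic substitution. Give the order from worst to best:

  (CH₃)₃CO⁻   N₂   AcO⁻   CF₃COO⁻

(CH₃)₃CO⁻ < AcO⁻ < CF₃COO⁻ < N₂

Leaving-group ability tracks the stability of the departed species; conjugate-acid pKₐ is the usual yardstick (lower pKₐ → better LG).
N₂: no meaningful conjugate acid; N₂ departs as an exceptionally stable neutral molecule
CF₃COO⁻: pKₐ(CF₃COOH) ≈ 0.2 — strongly electron-withdrawing CF₃ stabilises the carboxylate
AcO⁻: pKₐ(CH₃COOH) ≈ 4.8 — resonance-stabilised but still a weak base
(CH₃)₃CO⁻: pKₐ(t-BuOH) ≈ 18
Listed from poorest to best leaving group as asked.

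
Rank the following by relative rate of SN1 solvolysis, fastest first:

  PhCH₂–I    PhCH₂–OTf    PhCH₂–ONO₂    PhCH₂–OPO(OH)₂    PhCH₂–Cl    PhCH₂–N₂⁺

PhCH₂–N₂⁺ > PhCH₂–OTf > PhCH₂–I > PhCH₂–Cl > PhCH₂–ONO₂ > PhCH₂–OPO(OH)₂

With the same alkyl group throughout, only the leaving group differentiates the rates.
Leaving-group ability tracks the stability of the departed species; conjugate-acid pKₐ is the usual yardstick (lower pKₐ → better LG).
PhCH₂–N₂⁺ loses N₂: no meaningful conjugate acid; N₂ departs as an exceptionally stable neutral molecule
PhCH₂–OTf loses OTf⁻: pKₐ(CF₃SO₃H (triflic acid)) ≈ -14
PhCH₂–I loses I⁻: pKₐ(HI) ≈ -10
PhCH₂–Cl loses Cl⁻: pKₐ(HCl) ≈ -7
PhCH₂–ONO₂ loses NO₃⁻: pKₐ(HNO₃) ≈ -1.3
PhCH₂–OPO(OH)₂ loses H₂PO₄⁻: pKₐ(H₃PO₄) ≈ 2.1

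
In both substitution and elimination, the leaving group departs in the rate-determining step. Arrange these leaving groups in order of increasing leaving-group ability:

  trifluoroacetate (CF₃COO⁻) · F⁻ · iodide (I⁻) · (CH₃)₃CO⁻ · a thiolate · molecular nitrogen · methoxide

(CH₃)₃CO⁻ < methoxide < a thiolate < F⁻ < trifluoroacetate (CF₃COO⁻) < iodide (I⁻) < molecular nitrogen

The more stable X⁻ (or X) is on its own — i.e. the weaker a base it is — the better a leaving group it makes.
molecular nitrogen: no meaningful conjugate acid; N₂ departs as an exceptionally stable neutral molecule
iodide (I⁻): pKₐ(HI) ≈ -10 — large, highly polarisable; very weak base
trifluoroacetate (CF₃COO⁻): pKₐ(CF₃COOH) ≈ 0.2
F⁻: pKₐ(HF) ≈ 3.2 — small and strongly basic; the poor halide leaving group
a thiolate: pKₐ(RSH (a thiol)) ≈ 10.5
methoxide: pKₐ(CH₃OH) ≈ 15.5
(CH₃)₃CO⁻: pKₐ(t-BuOH) ≈ 18 — bulky, strongly basic alkoxide
The question asks for worst first, so the sequence is read in increasing leaving-group ability.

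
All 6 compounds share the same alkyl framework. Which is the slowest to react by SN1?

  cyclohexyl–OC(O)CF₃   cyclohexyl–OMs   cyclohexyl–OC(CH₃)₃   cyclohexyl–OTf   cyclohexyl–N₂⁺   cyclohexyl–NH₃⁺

cyclohexyl–OC(CH₃)₃

With the same alkyl group throughout, only the leaving group differentiates the rates.
Leaving-group ability tracks the stability of the departed species; conjugate-acid pKₐ is the usual yardstick (lower pKₐ → better LG).
cyclohexyl–N₂⁺ loses N₂: no meaningful conjugate acid; N₂ departs as an exceptionally stable neutral molecule
cyclohexyl–OTf loses OTf⁻: pKₐ(CF₃SO₃H (triflic acid)) ≈ -14
cyclohexyl–OMs loses OMs⁻: pKₐ(CH₃SO₃H (MsOH)) ≈ -1.9
cyclohexyl–OC(O)CF₃ loses CF₃COO⁻: pKₐ(CF₃COOH) ≈ 0.2
cyclohexyl–NH₃⁺ loses NH₃: pKₐ(NH₄⁺) ≈ 9.2
cyclohexyl–OC(CH₃)₃ loses (CH₃)₃CO⁻: pKₐ(t-BuOH) ≈ 18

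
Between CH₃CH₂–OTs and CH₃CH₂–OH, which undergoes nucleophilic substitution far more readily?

From CH₃CH₂–OH the departing group would be OH⁻ (pKₐ(H₂O) ≈ 15.7). Strong base; essentially never leaves without prior activation.
From CH₃CH₂–OTs the leaving group is OTs⁻ (pKₐ(p-CH₃C₆H₄SO₃H (TsOH)) ≈ -2.8). Resonance-delocalised arenesulfonate.
(In practice CH₃CH₂–OTs is made from CH₃CH₂–OH by treatment with TsCl / pyridine, converting the hydroxyl into a tosylate.)

CH₃CH₂–OTs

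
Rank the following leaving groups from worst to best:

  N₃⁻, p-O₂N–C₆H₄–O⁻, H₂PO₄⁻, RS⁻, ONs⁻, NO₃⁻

RS⁻ < p-O₂N–C₆H₄–O⁻ < N₃⁻ < H₂PO₄⁻ < NO₃⁻ < ONs⁻

Rank by basicity of the departing species: weakest base leaves most easily.
ONs⁻: pKₐ(p-O₂NC₆H₄SO₃H) ≈ -3.5
NO₃⁻: pKₐ(HNO₃) ≈ -1.3 — resonance-delocalised over three oxygens
H₂PO₄⁻: pKₐ(H₃PO₄) ≈ 2.1 — moderate base; biological leaving group after further activation
N₃⁻: pKₐ(HN₃) ≈ 4.7 — linear, resonance-stabilised
p-O₂N–C₆H₄–O⁻: pKₐ(p-nitrophenol) ≈ 7.2 — nitro group delocalises the charge; the classic chromogenic LG
RS⁻: pKₐ(RSH (a thiol)) ≈ 10.5 — moderately basic; rarely leaves without activation
The question asks for worst first, so the sequence is read in increasing leaving-group ability.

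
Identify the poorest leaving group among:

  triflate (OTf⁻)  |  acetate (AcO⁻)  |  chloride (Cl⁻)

acetate (AcO⁻)

Leaving-group ability tracks the stability of the departed species; conjugate-acid pKₐ is the usual yardstick (lower pKₐ → better LG).
triflate (OTf⁻): pKₐ(CF₃SO₃H (triflic acid)) ≈ -14
chloride (Cl⁻): pKₐ(HCl) ≈ -7
acetate (AcO⁻): pKₐ(CH₃COOH) ≈ 4.8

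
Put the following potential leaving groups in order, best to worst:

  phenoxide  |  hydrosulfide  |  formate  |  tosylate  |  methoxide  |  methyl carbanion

tosylate > formate > hydrosulfide > phenoxide > methoxide > methyl carbanion

tosylate: pKₐ(p-CH₃C₆H₄SO₃H (TsOH)) ≈ -2.8 — resonance-delocalised arenesulfonate
formate: pKₐ(HCOOH) ≈ 3.8 — resonance-stabilised carboxylate
hydrosulfide: pKₐ(H₂S) ≈ 7 — larger and more polarisable than the oxygen analogue
phenoxide: pKₐ(C₆H₅OH (phenol)) ≈ 10
methoxide: pKₐ(CH₃OH) ≈ 15.5
methyl carbanion: pKₐ(CH₄) ≈ 48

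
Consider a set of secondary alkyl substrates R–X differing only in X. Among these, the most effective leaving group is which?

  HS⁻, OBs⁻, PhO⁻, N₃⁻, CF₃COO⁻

OBs⁻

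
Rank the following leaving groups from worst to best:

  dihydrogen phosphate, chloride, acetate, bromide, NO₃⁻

acetate < dihydrogen phosphate < NO₃⁻ < chloride < bromide

Rank by basicity of the departing species: weakest base leaves most easily.
bromide: pKₐ(HBr) ≈ -9
chloride: pKₐ(HCl) ≈ -7
NO₃⁻: pKₐ(HNO₃) ≈ -1.3
dihydrogen phosphate: pKₐ(H₃PO₄) ≈ 2.1
acetate: pKₐ(CH₃COOH) ≈ 4.8
Listed from poorest to best leaving group as asked.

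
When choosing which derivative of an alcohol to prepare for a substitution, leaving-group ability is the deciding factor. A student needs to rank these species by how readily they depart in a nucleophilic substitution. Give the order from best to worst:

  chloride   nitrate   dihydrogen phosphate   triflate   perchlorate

Rank by basicity of the departing species: weakest base leaves most easily.
triflate: pKₐ(CF₃SO₃H (triflic acid)) ≈ -14
perchlorate: pKₐ(HClO₄) ≈ -10 — extremely weak base; rarely used for safety reasons
chloride: pKₐ(HCl) ≈ -7 — moderately weak base
nitrate: pKₐ(HNO₃) ≈ -1.3 — resonance-delocalised over three oxygens
dihydrogen phosphate: pKₐ(H₃PO₄) ≈ 2.1 — moderate base; biological leaving group after further activation

triflate > perchlorate > chloride > nitrate > dihydrogen phosphate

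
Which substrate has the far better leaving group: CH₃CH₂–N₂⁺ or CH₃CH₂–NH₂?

From CH₃CH₂–NH₂ the departing group would be NH₂⁻ (pKₐ(NH₃) ≈ 38). Extremely strong base; never a leaving group.
From CH₃CH₂–N₂⁺ the leaving group is N₂ (no meaningful conjugate acid; N₂ departs as an exceptionally stable neutral molecule).
(In practice CH₃CH₂–N₂⁺ is made from CH₃CH₂–NH₂ by diazotisation (NaNO₂ / HCl, 0 °C), generating a diazonium salt that expels N₂.)

CH₃CH₂–N₂⁺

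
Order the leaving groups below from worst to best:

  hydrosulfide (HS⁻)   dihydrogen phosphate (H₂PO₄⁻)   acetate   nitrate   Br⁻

hydrosulfide (HS⁻) < acetate < dihydrogen phosphate (H₂PO₄⁻) < nitrate < Br⁻

A good leaving group is a weak base: the lower the pKₐ of its conjugate acid, the more readily it departs.
Br⁻: pKₐ(HBr) ≈ -9
nitrate: pKₐ(HNO₃) ≈ -1.3
dihydrogen phosphate (H₂PO₄⁻): pKₐ(H₃PO₄) ≈ 2.1
acetate: pKₐ(CH₃COOH) ≈ 4.8
hydrosulfide (HS⁻): pKₐ(H₂S) ≈ 7
The question asks for worst first, so the sequence is read in increasing leaving-group ability.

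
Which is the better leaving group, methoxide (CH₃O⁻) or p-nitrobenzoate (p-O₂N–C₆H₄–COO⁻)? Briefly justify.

p-nitrobenzoate (p-O₂N–C₆H₄–COO⁻) is the better leaving group.
pKₐ(p-nitrobenzoic acid) ≈ 3.4 versus pKₐ(CH₃OH) ≈ 15.5: p-nitrobenzoate (p-O₂N–C₆H₄–COO⁻) is the much weaker base.
Electron-withdrawing nitro group stabilises the carboxylate.

p-nitrobenzoate (p-O₂N–C₆H₄–COO⁻)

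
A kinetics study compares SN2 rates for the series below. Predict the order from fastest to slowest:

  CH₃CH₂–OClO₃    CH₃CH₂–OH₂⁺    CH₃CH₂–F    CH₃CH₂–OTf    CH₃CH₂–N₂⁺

CH₃CH₂–N₂⁺ > CH₃CH₂–OTf > CH₃CH₂–OClO₃ > CH₃CH₂–OH₂⁺ > CH₃CH₂–F

The skeletons are identical, so relative rate is governed entirely by leaving-group ability.
The more stable X⁻ (or X) is on its own — i.e. the weaker a base it is — the better a leaving group it makes.
CH₃CH₂–N₂⁺ loses N₂: no meaningful conjugate acid; N₂ departs as an exceptionally stable neutral molecule
CH₃CH₂–OTf loses OTf⁻: pKₐ(CF₃SO₃H (triflic acid)) ≈ -14
CH₃CH₂–OClO₃ loses ClO₄⁻: pKₐ(HClO₄) ≈ -10
CH₃CH₂–OH₂⁺ loses H₂O: pKₐ(H₃O⁺) ≈ -1.7
CH₃CH₂–F loses F⁻: pKₐ(HF) ≈ 3.2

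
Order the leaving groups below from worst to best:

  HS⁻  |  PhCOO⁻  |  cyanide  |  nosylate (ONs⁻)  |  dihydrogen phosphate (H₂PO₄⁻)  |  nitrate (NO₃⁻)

cyanide < HS⁻ < PhCOO⁻ < dihydrogen phosphate (H₂PO₄⁻) < nitrate (NO₃⁻) < nosylate (ONs⁻)

nosylate (ONs⁻): pKₐ(p-O₂NC₆H₄SO₃H) ≈ -3.5 — p-nitro group further stabilises the sulfonate
nitrate (NO₃⁻): pKₐ(HNO₃) ≈ -1.3 — resonance-delocalised over three oxygens
dihydrogen phosphate (H₂PO₄⁻): pKₐ(H₃PO₄) ≈ 2.1 — moderate base; biological leaving group after further activation
PhCOO⁻: pKₐ(C₆H₅COOH) ≈ 4.2
HS⁻: pKₐ(H₂S) ≈ 7 — larger and more polarisable than the oxygen analogue
cyanide: pKₐ(HCN) ≈ 9.2
Listed from poorest to best leaving group as asked.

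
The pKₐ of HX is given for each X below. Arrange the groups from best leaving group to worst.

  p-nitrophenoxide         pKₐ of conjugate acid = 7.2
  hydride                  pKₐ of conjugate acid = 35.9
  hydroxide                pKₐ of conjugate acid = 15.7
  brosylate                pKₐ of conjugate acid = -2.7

brosylate > p-nitrophenoxide > hydroxide > hydride

Lower conjugate-acid pKₐ ⇒ weaker base ⇒ better leaving group.
Sorting by the given values: brosylate (-2.7), p-nitrophenoxide (7.2), hydroxide (15.7), hydride (35.9).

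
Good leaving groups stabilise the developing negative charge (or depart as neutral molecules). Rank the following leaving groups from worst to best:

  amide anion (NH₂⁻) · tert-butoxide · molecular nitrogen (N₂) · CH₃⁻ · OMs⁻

CH₃⁻ < amide anion (NH₂⁻) < tert-butoxide < OMs⁻ < molecular nitrogen (N₂)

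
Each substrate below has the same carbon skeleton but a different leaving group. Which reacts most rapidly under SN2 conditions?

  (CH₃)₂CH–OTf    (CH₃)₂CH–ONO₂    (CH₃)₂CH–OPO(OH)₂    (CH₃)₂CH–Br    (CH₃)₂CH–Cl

(CH₃)₂CH–OTf

With the same alkyl group throughout, only the leaving group differentiates the rates.
A good leaving group is a weak base: the lower the pKₐ of its conjugate acid, the more readily it departs.
(CH₃)₂CH–OTf loses OTf⁻: pKₐ(CF₃SO₃H (triflic acid)) ≈ -14
(CH₃)₂CH–Br loses Br⁻: pKₐ(HBr) ≈ -9
(CH₃)₂CH–Cl loses Cl⁻: pKₐ(HCl) ≈ -7
(CH₃)₂CH–ONO₂ loses NO₃⁻: pKₐ(HNO₃) ≈ -1.3
(CH₃)₂CH–OPO(OH)₂ loses H₂PO₄⁻: pKₐ(H₃PO₄) ≈ 2.1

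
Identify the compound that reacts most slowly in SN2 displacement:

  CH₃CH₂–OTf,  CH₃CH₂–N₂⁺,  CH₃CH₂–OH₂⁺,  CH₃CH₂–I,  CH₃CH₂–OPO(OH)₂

With the same alkyl group throughout, only the leaving group differentiates the rates.
A good leaving group is a weak base: the lower the pKₐ of its conjugate acid, the more readily it departs.
CH₃CH₂–N₂⁺ loses N₂: no meaningful conjugate acid; N₂ departs as an exceptionally stable neutral molecule
CH₃CH₂–OTf loses OTf⁻: pKₐ(CF₃SO₃H (triflic acid)) ≈ -14
CH₃CH₂–I loses I⁻: pKₐ(HI) ≈ -10
CH₃CH₂–OH₂⁺ loses H₂O: pKₐ(H₃O⁺) ≈ -1.7
CH₃CH₂–OPO(OH)₂ loses H₂PO₄⁻: pKₐ(H₃PO₄) ≈ 2.1

CH₃CH₂–OPO(OH)₂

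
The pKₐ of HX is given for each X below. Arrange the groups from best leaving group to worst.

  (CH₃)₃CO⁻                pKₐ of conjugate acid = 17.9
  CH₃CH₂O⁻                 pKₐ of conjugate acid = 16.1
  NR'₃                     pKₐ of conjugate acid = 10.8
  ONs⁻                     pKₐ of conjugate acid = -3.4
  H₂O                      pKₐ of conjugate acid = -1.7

ONs⁻ > H₂O > NR'₃ > CH₃CH₂O⁻ > (CH₃)₃CO⁻

Lower conjugate-acid pKₐ ⇒ weaker base ⇒ better leaving group.
Sorting by the given values: ONs⁻ (-3.4), H₂O (-1.7), NR'₃ (10.8), CH₃CH₂O⁻ (16.1), (CH₃)₃CO⁻ (17.9).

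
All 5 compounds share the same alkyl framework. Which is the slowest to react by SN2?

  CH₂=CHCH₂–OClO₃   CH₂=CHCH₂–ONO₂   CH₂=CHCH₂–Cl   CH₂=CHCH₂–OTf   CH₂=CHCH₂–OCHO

CH₂=CHCH₂–OCHO

The skeletons are identical, so relative rate is governed entirely by leaving-group ability.
The more stable X⁻ (or X) is on its own — i.e. the weaker a base it is — the better a leaving group it makes.
CH₂=CHCH₂–OTf loses OTf⁻: pKₐ(CF₃SO₃H (triflic acid)) ≈ -14
CH₂=CHCH₂–OClO₃ loses ClO₄⁻: pKₐ(HClO₄) ≈ -10
CH₂=CHCH₂–Cl loses Cl⁻: pKₐ(HCl) ≈ -7
CH₂=CHCH₂–ONO₂ loses NO₃⁻: pKₐ(HNO₃) ≈ -1.3
CH₂=CHCH₂–OCHO loses HCOO⁻: pKₐ(HCOOH) ≈ 3.8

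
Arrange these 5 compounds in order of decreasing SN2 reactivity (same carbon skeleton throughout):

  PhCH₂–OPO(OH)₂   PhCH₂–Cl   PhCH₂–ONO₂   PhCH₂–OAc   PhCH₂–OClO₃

PhCH₂–OClO₃ > PhCH₂–Cl > PhCH₂–ONO₂ > PhCH₂–OPO(OH)₂ > PhCH₂–OAc

With the same alkyl group throughout, only the leaving group differentiates the rates.
Rank by basicity of the departing species: weakest base leaves most easily.
PhCH₂–OClO₃ loses ClO₄⁻: pKₐ(HClO₄) ≈ -10
PhCH₂–Cl loses Cl⁻: pKₐ(HCl) ≈ -7
PhCH₂–ONO₂ loses NO₃⁻: pKₐ(HNO₃) ≈ -1.3
PhCH₂–OPO(OH)₂ loses H₂PO₄⁻: pKₐ(H₃PO₄) ≈ 2.1
PhCH₂–OAc loses AcO⁻: pKₐ(CH₃COOH) ≈ 4.8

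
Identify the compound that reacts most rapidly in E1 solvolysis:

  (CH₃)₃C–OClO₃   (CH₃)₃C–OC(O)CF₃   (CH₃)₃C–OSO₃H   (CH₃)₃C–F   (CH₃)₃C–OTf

(CH₃)₃C–OTf

Same R in every case — rank the leaving groups.
The more stable X⁻ (or X) is on its own — i.e. the weaker a base it is — the better a leaving group it makes.
(CH₃)₃C–OTf loses OTf⁻: pKₐ(CF₃SO₃H (triflic acid)) ≈ -14
(CH₃)₃C–OClO₃ loses ClO₄⁻: pKₐ(HClO₄) ≈ -10
(CH₃)₃C–OSO₃H loses HSO₄⁻: pKₐ(H₂SO₄) ≈ -3
(CH₃)₃C–OC(O)CF₃ loses CF₃COO⁻: pKₐ(CF₃COOH) ≈ 0.2
(CH₃)₃C–F loses F⁻: pKₐ(HF) ≈ 3.2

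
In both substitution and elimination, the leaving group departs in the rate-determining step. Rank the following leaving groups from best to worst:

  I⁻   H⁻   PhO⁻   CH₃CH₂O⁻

I⁻: pKₐ(HI) ≈ -10
PhO⁻: pKₐ(C₆H₅OH (phenol)) ≈ 10
CH₃CH₂O⁻: pKₐ(CH₃CH₂OH) ≈ 16
H⁻: pKₐ(H₂) ≈ 36

I⁻ > PhO⁻ > CH₃CH₂O⁻ > H⁻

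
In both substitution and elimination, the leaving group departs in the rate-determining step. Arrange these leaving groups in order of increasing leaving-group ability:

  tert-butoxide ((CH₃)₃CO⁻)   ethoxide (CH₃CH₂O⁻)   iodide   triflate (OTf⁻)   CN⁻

The more stable X⁻ (or X) is on its own — i.e. the weaker a base it is — the better a leaving group it makes.
triflate (OTf⁻): pKₐ(CF₃SO₃H (triflic acid)) ≈ -14
iodide: pKₐ(HI) ≈ -10 — large, highly polarisable; very weak base
CN⁻: pKₐ(HCN) ≈ 9.2
ethoxide (CH₃CH₂O⁻): pKₐ(CH₃CH₂OH) ≈ 16 — strong base; alkoxides do not leave unassisted
tert-butoxide ((CH₃)₃CO⁻): pKₐ(t-BuOH) ≈ 18 — bulky, strongly basic alkoxide
Reversing gives the worst-to-best order requested.

tert-butoxide ((CH₃)₃CO⁻) < ethoxide (CH₃CH₂O⁻) < CN⁻ < iodide < triflate (OTf⁻)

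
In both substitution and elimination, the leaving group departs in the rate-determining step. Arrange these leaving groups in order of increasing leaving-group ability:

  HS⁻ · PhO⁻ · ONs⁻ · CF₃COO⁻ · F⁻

PhO⁻ < HS⁻ < F⁻ < CF₃COO⁻ < ONs⁻

ONs⁻: pKₐ(p-O₂NC₆H₄SO₃H) ≈ -3.5
CF₃COO⁻: pKₐ(CF₃COOH) ≈ 0.2
F⁻: pKₐ(HF) ≈ 3.2 — small and strongly basic; the poor halide leaving group
HS⁻: pKₐ(H₂S) ≈ 7 — larger and more polarisable than the oxygen analogue
PhO⁻: pKₐ(C₆H₅OH (phenol)) ≈ 10 — resonance into the ring helps, but still a poor LG
The question asks for worst first, so the sequence is read in increasing leaving-group ability.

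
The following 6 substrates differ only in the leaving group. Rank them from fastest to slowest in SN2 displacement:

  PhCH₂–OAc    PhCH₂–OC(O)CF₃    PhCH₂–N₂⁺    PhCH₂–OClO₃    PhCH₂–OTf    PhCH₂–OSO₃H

PhCH₂–N₂⁺ > PhCH₂–OTf > PhCH₂–OClO₃ > PhCH₂–OSO₃H > PhCH₂–OC(O)CF₃ > PhCH₂–OAc

The skeletons are identical, so relative rate is governed entirely by leaving-group ability.
A good leaving group is a weak base: the lower the pKₐ of its conjugate acid, the more readily it departs.
PhCH₂–N₂⁺ loses N₂: no meaningful conjugate acid; N₂ departs as an exceptionally stable neutral molecule
PhCH₂–OTf loses OTf⁻: pKₐ(CF₃SO₃H (triflic acid)) ≈ -14
PhCH₂–OClO₃ loses ClO₄⁻: pKₐ(HClO₄) ≈ -10
PhCH₂–OSO₃H loses HSO₄⁻: pKₐ(H₂SO₄) ≈ -3
PhCH₂–OC(O)CF₃ loses CF₃COO⁻: pKₐ(CF₃COOH) ≈ 0.2
PhCH₂–OAc loses AcO⁻: pKₐ(CH₃COOH) ≈ 4.8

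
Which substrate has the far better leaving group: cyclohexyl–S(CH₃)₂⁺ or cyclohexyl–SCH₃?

cyclohexyl–S(CH₃)₂⁺

From cyclohexyl–SCH₃ the departing group would be RS⁻ (pKₐ(RSH (a thiol)) ≈ 10.5). Moderately basic; rarely leaves without activation.
From cyclohexyl–S(CH₃)₂⁺ the leaving group is SR'₂ (pKₐ(R'₂SH⁺) ≈ -7). Neutral; leaves from a sulfonium salt (R–SR'₂⁺).
(In practice cyclohexyl–S(CH₃)₂⁺ is made from cyclohexyl–SCH₃ by S-methylation with CH₃I, allowing neutral dimethyl sulfide, rather than methanethiolate, to depart.)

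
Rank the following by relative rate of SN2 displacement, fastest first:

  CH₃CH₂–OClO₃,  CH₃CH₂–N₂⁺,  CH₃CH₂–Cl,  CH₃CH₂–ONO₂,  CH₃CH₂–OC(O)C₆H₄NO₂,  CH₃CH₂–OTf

Identical carbon frameworks mean the comparison reduces to leaving-group quality.
The more stable X⁻ (or X) is on its own — i.e. the weaker a base it is — the better a leaving group it makes.
CH₃CH₂–N₂⁺ loses N₂: no meaningful conjugate acid; N₂ departs as an exceptionally stable neutral molecule
CH₃CH₂–OTf loses OTf⁻: pKₐ(CF₃SO₃H (triflic acid)) ≈ -14
CH₃CH₂–OClO₃ loses ClO₄⁻: pKₐ(HClO₄) ≈ -10
CH₃CH₂–Cl loses Cl⁻: pKₐ(HCl) ≈ -7
CH₃CH₂–ONO₂ loses NO₃⁻: pKₐ(HNO₃) ≈ -1.3
CH₃CH₂–OC(O)C₆H₄NO₂ loses p-O₂N–C₆H₄–COO⁻: pKₐ(p-nitrobenzoic acid) ≈ 3.4

CH₃CH₂–N₂⁺ > CH₃CH₂–OTf > CH₃CH₂–OClO₃ > CH₃CH₂–Cl > CH₃CH₂–ONO₂ > CH₃CH₂–OC(O)C₆H₄NO₂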